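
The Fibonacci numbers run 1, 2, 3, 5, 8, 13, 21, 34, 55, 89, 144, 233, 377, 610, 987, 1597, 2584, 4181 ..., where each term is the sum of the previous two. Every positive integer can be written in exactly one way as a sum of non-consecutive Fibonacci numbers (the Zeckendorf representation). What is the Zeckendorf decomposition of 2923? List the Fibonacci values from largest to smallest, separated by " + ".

Repeatedly subtract the largest Fibonacci number that fits:
subtract 2584 from 2923: 339 remains
subtract 233 from 339: 106 remains
subtract 89 from 106: 17 remains
subtract 13 from 17: 4 remains
subtract 3 from 4: 1 remains
subtract 1 from 1: 0 remains
So 2923 = 2584 + 233 + 89 + 13 + 3 + 1, with no two terms consecutive in the sequence.

2584 + 233 + 89 + 13 + 3 + 1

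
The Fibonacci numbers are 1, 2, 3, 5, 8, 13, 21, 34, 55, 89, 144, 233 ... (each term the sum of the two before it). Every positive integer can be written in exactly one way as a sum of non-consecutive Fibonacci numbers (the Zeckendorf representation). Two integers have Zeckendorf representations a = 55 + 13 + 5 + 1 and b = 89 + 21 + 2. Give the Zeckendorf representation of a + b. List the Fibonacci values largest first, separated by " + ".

144 + 34 + 8

The two numbers are 74 and 112, so their sum is 186.
largest Fibonacci ≤ 186 is 144; 186 − 144 = 42
largest Fibonacci ≤ 42 is 34; 42 − 34 = 8
largest Fibonacci ≤ 8 is 8; 8 − 8 = 0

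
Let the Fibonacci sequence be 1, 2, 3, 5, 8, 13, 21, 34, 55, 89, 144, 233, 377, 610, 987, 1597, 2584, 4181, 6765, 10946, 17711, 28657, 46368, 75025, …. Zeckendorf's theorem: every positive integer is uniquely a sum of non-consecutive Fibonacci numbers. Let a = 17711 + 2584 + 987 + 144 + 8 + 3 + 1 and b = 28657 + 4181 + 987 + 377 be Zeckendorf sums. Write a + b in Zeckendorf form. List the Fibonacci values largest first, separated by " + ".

46368 + 6765 + 1597 + 610 + 233 + 55 + 8 + 3 + 1

The two numbers are 21438 and 34202, so their sum is 55640.
55640: greatest Fibonacci not exceeding it is 46368, leaving 9272
9272: greatest Fibonacci not exceeding it is 6765, leaving 2507
2507: greatest Fibonacci not exceeding it is 1597, leaving 910
910: greatest Fibonacci not exceeding it is 610, leaving 300
300: greatest Fibonacci not exceeding it is 233, leaving 67
67: greatest Fibonacci not exceeding it is 55, leaving 12
12: greatest Fibonacci not exceeding it is 8, leaving 4
4: greatest Fibonacci not exceeding it is 3, leaving 1
1: greatest Fibonacci not exceeding it is 1, leaving 0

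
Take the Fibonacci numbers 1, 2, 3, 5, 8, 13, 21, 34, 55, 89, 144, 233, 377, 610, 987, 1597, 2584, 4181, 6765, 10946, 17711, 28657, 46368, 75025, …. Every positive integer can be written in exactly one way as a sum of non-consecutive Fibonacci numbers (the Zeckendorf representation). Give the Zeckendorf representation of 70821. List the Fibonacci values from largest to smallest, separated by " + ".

Greedy algorithm:
take 46368 (≤ 70821); 70821 − 46368 = 24453
take 17711 (≤ 24453); 24453 − 17711 = 6742
take 4181 (≤ 6742); 6742 − 4181 = 2561
take 1597 (≤ 2561); 2561 − 1597 = 964
take 610 (≤ 964); 964 − 610 = 354
take 233 (≤ 354); 354 − 233 = 121
take 89 (≤ 121); 121 − 89 = 32
take 21 (≤ 32); 32 − 21 = 11
take 8 (≤ 11); 11 − 8 = 3
take 3 (≤ 3); 3 − 3 = 0
So 70821 = 46368 + 17711 + 4181 + 1597 + 610 + 233 + 89 + 21 + 8 + 3, with no two terms consecutive in the sequence.

46368 + 17711 + 4181 + 1597 + 610 + 233 + 89 + 21 + 8 + 3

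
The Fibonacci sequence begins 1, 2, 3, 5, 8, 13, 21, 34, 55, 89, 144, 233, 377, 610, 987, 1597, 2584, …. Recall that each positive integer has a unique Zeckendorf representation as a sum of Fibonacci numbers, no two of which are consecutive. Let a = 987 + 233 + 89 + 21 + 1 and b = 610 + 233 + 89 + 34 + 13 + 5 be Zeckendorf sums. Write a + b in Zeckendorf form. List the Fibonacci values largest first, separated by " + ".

The two numbers are 1331 and 984, so their sum is 2315.
Greedily peel off the largest Fibonacci term at each step:
largest Fibonacci ≤ 2315 is 1597; 2315 − 1597 = 718
largest Fibonacci ≤ 718 is 610; 718 − 610 = 108
largest Fibonacci ≤ 108 is 89; 108 − 89 = 19
largest Fibonacci ≤ 19 is 13; 19 − 13 = 6
largest Fibonacci ≤ 6 is 5; 6 − 5 = 1
largest Fibonacci ≤ 1 is 1; 1 − 1 = 0

1597 + 610 + 89 + 13 + 5 + 1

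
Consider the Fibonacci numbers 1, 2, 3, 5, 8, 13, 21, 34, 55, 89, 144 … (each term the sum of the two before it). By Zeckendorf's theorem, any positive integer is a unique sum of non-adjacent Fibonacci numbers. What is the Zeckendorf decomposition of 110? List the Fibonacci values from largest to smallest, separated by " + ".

89 + 21

Repeatedly subtract the largest Fibonacci number that fits:
110 − 89 = 21
21 − 21 = 0
So 110 = 89 + 21, with no two terms consecutive in the sequence.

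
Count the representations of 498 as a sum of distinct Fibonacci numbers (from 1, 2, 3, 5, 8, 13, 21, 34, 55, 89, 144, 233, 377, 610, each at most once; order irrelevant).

498 = 377+89+21+8+3 = 377+89+21+8+2+1 = 377+55+34+21+8+3 = 233+144+89+21+8+3 = 377+89+21+5+3+2+1 = … (11 more), for 16 in all.

16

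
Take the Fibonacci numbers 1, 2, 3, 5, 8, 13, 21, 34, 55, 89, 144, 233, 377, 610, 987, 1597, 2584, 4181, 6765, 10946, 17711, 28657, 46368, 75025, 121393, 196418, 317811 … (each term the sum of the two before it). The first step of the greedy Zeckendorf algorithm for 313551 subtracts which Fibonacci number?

196418 ≤ 313551 < 317811, so the largest Fibonacci number not exceeding 313551 is 196418.

196418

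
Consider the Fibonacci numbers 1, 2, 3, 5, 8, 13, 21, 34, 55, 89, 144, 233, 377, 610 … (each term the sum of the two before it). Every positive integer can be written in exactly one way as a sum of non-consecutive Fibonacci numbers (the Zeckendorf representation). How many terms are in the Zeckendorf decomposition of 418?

Greedily peel off the largest Fibonacci term at each step:
377 ≤ 418 < 610, so take 377; remainder 41
34 ≤ 41 < 55, so take 34; remainder 7
5 ≤ 7 < 8, so take 5; remainder 2
2 ≤ 2 < 3, so take 2; remainder 0
418 = 377 + 34 + 5 + 2, which has 4 terms.

4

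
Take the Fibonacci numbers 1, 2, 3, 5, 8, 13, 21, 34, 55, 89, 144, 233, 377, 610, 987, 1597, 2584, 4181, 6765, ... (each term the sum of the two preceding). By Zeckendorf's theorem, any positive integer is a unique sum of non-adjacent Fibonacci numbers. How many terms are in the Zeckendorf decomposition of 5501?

Greedily peel off the largest Fibonacci term at each step:
subtract 4181 from 5501: 1320 remains
subtract 987 from 1320: 333 remains
subtract 233 from 333: 100 remains
subtract 89 from 100: 11 remains
subtract 8 from 11: 3 remains
subtract 3 from 3: 0 remains
5501 = 4181 + 987 + 233 + 89 + 8 + 3, which has 6 terms.

6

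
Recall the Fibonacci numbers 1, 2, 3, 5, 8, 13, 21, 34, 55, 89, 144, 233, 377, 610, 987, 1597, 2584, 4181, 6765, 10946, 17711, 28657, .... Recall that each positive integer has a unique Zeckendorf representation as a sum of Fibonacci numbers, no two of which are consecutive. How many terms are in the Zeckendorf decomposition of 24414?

9

take 17711 (≤ 24414); 24414 − 17711 = 6703
take 4181 (≤ 6703); 6703 − 4181 = 2522
take 1597 (≤ 2522); 2522 − 1597 = 925
take 610 (≤ 925); 925 − 610 = 315
take 233 (≤ 315); 315 − 233 = 82
take 55 (≤ 82); 82 − 55 = 27
take 21 (≤ 27); 27 − 21 = 6
take 5 (≤ 6); 6 − 5 = 1
take 1 (≤ 1); 1 − 1 = 0
24414 = 17711 + 4181 + 1597 + 610 + 233 + 55 + 21 + 5 + 1, which has 9 terms.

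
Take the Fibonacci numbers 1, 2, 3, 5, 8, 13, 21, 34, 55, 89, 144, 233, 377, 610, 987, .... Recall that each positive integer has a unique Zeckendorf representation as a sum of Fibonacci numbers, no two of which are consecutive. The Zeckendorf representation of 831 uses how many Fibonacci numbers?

Repeatedly subtract the largest Fibonacci number that fits:
largest Fibonacci ≤ 831 is 610; 831 − 610 = 221
largest Fibonacci ≤ 221 is 144; 221 − 144 = 77
largest Fibonacci ≤ 77 is 55; 77 − 55 = 22
largest Fibonacci ≤ 22 is 21; 22 − 21 = 1
largest Fibonacci ≤ 1 is 1; 1 − 1 = 0
831 = 610 + 144 + 55 + 21 + 1, which has 5 terms.

5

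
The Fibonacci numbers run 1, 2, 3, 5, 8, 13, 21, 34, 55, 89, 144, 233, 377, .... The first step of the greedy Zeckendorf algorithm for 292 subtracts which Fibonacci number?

233 ≤ 292 < 377, so the largest Fibonacci number not exceeding 292 is 233.

233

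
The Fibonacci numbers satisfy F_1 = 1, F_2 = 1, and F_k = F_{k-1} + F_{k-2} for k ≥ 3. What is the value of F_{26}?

121393

Iterating the recurrence up to F_{22} = 17711 and F_{21} = 10946:
F_{23} = F_{22} + F_{21} = 17711 + 10946 = 28657
F_{24} = F_{23} + F_{22} = 28657 + 17711 = 46368
F_{25} = F_{24} + F_{23} = 46368 + 28657 = 75025
F_{26} = F_{25} + F_{24} = 75025 + 46368 = 121393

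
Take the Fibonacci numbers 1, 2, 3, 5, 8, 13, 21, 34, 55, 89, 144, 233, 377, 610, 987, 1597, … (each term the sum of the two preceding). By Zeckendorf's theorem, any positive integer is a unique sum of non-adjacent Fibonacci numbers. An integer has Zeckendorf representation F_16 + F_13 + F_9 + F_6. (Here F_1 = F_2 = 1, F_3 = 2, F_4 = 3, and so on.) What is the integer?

F_16 + F_13 + F_9 + F_6 = 987 + 233 + 34 + 8 = 1262.

1262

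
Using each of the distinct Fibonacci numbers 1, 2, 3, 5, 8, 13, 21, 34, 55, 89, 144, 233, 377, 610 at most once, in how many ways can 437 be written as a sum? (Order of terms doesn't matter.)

437 = 377+55+5 = 377+55+3+2 = 377+34+21+5 = … (13 more), for 16 in all.

16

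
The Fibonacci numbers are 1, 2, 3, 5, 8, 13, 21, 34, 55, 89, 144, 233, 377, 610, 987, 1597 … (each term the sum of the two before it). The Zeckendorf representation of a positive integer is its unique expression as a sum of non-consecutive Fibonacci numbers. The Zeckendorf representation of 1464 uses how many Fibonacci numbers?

5

Repeatedly subtract the largest Fibonacci number that fits:
largest Fibonacci ≤ 1464 is 987; 1464 − 987 = 477
largest Fibonacci ≤ 477 is 377; 477 − 377 = 100
largest Fibonacci ≤ 100 is 89; 100 − 89 = 11
largest Fibonacci ≤ 11 is 8; 11 − 8 = 3
largest Fibonacci ≤ 3 is 3; 3 − 3 = 0
1464 = 987 + 377 + 89 + 8 + 3, which has 5 terms.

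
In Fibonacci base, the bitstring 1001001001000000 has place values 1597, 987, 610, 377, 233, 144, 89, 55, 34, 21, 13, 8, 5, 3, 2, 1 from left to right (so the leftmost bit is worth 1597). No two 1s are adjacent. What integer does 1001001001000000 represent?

Summing the place values of the 1 bits: 1597 + 377 + 89 + 21 = 2084.

2084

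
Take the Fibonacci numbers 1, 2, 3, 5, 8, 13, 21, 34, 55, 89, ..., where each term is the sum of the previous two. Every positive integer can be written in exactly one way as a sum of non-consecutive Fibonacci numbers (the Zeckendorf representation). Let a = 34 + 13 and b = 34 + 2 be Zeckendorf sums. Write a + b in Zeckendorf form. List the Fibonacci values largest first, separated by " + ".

55 + 21 + 5 + 2

The two numbers are 47 and 36, so their sum is 83.
take 55 (≤ 83); 83 − 55 = 28
take 21 (≤ 28); 28 − 21 = 7
take 5 (≤ 7); 7 − 5 = 2
take 2 (≤ 2); 2 − 2 = 0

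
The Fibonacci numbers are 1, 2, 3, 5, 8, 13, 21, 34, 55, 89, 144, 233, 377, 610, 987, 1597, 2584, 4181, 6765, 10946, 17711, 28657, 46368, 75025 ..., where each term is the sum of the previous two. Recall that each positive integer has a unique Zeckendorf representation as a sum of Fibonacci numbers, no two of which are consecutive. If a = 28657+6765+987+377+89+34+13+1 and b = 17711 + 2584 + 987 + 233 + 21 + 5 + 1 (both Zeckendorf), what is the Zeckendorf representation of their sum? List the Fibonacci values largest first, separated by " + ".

The two numbers are 36923 and 21542, so their sum is 58465.
46368 ≤ 58465 < 75025, so take 46368; remainder 12097
10946 ≤ 12097 < 17711, so take 10946; remainder 1151
987 ≤ 1151 < 1597, so take 987; remainder 164
144 ≤ 164 < 233, so take 144; remainder 20
13 ≤ 20 < 21, so take 13; remainder 7
5 ≤ 7 < 8, so take 5; remainder 2
2 ≤ 2 < 3, so take 2; remainder 0

46368 + 10946 + 987 + 144 + 13 + 5 + 2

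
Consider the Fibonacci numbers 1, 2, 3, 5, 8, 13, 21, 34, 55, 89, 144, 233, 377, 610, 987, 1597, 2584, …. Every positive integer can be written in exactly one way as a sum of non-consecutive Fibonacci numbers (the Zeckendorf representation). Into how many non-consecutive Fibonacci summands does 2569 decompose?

Greedily peel off the largest Fibonacci term at each step:
2569 − 1597 = 972
972 − 610 = 362
362 − 233 = 129
129 − 89 = 40
40 − 34 = 6
6 − 5 = 1
1 − 1 = 0
2569 = 1597 + 610 + 233 + 89 + 34 + 5 + 1, which has 7 terms.

7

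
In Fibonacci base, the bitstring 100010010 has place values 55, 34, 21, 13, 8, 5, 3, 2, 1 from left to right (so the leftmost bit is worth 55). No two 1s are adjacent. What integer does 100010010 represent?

65

Summing the place values of the 1 bits: 55 + 8 + 2 = 65.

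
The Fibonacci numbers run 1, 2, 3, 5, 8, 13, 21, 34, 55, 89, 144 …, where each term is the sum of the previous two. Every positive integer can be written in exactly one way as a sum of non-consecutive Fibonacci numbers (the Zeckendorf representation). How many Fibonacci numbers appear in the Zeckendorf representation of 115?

Greedy algorithm:
largest Fibonacci ≤ 115 is 89; 115 − 89 = 26
largest Fibonacci ≤ 26 is 21; 26 − 21 = 5
largest Fibonacci ≤ 5 is 5; 5 − 5 = 0
115 = 89 + 21 + 5, which has 3 terms.

3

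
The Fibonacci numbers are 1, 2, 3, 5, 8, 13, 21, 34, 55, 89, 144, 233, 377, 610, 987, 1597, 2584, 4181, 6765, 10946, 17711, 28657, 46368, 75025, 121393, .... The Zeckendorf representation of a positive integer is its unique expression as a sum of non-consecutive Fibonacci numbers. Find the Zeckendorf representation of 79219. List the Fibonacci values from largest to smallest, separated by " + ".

75025 + 4181 + 13

79219 − 75025 = 4194
4194 − 4181 = 13
13 − 13 = 0
So 79219 = 75025 + 4181 + 13, with no two terms consecutive in the sequence.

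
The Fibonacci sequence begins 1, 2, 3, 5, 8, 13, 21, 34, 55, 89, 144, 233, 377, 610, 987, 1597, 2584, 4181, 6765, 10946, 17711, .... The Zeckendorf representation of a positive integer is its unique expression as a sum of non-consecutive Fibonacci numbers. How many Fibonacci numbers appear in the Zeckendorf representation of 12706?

Repeatedly subtract the largest Fibonacci number that fits:
10946 ≤ 12706 < 17711, so take 10946; remainder 1760
1597 ≤ 1760 < 2584, so take 1597; remainder 163
144 ≤ 163 < 233, so take 144; remainder 19
13 ≤ 19 < 21, so take 13; remainder 6
5 ≤ 6 < 8, so take 5; remainder 1
1 ≤ 1 < 2, so take 1; remainder 0
12706 = 10946 + 1597 + 144 + 13 + 5 + 1, which has 6 terms.

6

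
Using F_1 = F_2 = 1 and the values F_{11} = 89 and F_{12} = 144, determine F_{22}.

17711

By the doubling identity F_{2k} = F_k(2F_{k+1} − F_k): F_{22} = 89·(2·144 − 89) = 89·199 = 17711.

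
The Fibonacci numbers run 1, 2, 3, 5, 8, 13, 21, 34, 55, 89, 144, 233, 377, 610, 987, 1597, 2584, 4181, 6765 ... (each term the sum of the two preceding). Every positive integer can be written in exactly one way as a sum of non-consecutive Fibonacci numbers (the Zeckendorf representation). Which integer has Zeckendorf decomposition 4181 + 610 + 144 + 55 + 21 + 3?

4181 + 610 + 144 + 55 + 21 + 3 = 5014.

5014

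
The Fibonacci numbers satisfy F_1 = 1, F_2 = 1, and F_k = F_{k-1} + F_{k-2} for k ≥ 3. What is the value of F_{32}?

2178309

Iterating the recurrence up to F_{26} = 121393 and F_{25} = 75025:
F_{27} = F_{26} + F_{25} = 121393 + 75025 = 196418
F_{28} = F_{27} + F_{26} = 196418 + 121393 = 317811
F_{29} = F_{28} + F_{27} = 317811 + 196418 = 514229
F_{30} = F_{29} + F_{28} = 514229 + 317811 = 832040
F_{31} = F_{30} + F_{29} = 832040 + 514229 = 1346269
F_{32} = F_{31} + F_{30} = 1346269 + 832040 = 2178309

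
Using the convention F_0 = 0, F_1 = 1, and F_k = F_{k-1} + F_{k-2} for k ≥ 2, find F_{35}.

9227465

Iterating the recurrence up to F_{30} = 832040 and F_{29} = 514229:
F_{31} = F_{30} + F_{29} = 832040 + 514229 = 1346269
F_{32} = F_{31} + F_{30} = 1346269 + 832040 = 2178309
F_{33} = F_{32} + F_{31} = 2178309 + 1346269 = 3524578
F_{34} = F_{33} + F_{32} = 3524578 + 2178309 = 5702887
F_{35} = F_{34} + F_{33} = 5702887 + 3524578 = 9227465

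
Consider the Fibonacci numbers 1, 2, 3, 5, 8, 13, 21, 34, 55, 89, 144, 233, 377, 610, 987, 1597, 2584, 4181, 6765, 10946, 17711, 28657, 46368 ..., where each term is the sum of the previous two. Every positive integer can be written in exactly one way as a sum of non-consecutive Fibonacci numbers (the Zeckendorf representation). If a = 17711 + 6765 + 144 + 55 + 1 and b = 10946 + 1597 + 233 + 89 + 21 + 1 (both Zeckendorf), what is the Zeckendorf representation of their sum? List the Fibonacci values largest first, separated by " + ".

28657 + 6765 + 1597 + 377 + 144 + 21 + 2

The two numbers are 24676 and 12887, so their sum is 37563.
Repeatedly subtract the largest Fibonacci number that fits:
largest Fibonacci ≤ 37563 is 28657; 37563 − 28657 = 8906
largest Fibonacci ≤ 8906 is 6765; 8906 − 6765 = 2141
largest Fibonacci ≤ 2141 is 1597; 2141 − 1597 = 544
largest Fibonacci ≤ 544 is 377; 544 − 377 = 167
largest Fibonacci ≤ 167 is 144; 167 − 144 = 23
largest Fibonacci ≤ 23 is 21; 23 − 21 = 2
largest Fibonacci ≤ 2 is 2; 2 − 2 = 0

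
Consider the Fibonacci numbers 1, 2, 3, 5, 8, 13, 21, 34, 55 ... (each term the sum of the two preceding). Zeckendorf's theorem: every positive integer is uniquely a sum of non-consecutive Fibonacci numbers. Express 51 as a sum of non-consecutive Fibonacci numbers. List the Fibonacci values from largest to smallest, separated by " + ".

take 34 (≤ 51); 51 − 34 = 17
take 13 (≤ 17); 17 − 13 = 4
take 3 (≤ 4); 4 − 3 = 1
take 1 (≤ 1); 1 − 1 = 0
So 51 = 34 + 13 + 3 + 1, with no two terms consecutive in the sequence.

34 + 13 + 3 + 1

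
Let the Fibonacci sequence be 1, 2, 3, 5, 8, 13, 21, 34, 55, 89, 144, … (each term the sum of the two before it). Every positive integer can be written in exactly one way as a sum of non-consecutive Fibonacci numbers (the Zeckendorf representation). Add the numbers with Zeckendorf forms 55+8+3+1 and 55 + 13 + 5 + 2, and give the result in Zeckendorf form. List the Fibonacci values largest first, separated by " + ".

89 + 34 + 13 + 5 + 1

The two numbers are 67 and 75, so their sum is 142.
subtract 89 from 142: 53 remains
subtract 34 from 53: 19 remains
subtract 13 from 19: 6 remains
subtract 5 from 6: 1 remains
subtract 1 from 1: 0 remains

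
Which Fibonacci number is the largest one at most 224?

144

144 ≤ 224 < 233, so the largest Fibonacci number not exceeding 224 is 144.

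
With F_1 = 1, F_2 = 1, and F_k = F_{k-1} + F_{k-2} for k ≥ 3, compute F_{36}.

Iterating the recurrence up to F_{28} = 317811 and F_{27} = 196418:
F_{29} = F_{28} + F_{27} = 317811 + 196418 = 514229
F_{30} = F_{29} + F_{28} = 514229 + 317811 = 832040
F_{31} = F_{30} + F_{29} = 832040 + 514229 = 1346269
F_{32} = F_{31} + F_{30} = 1346269 + 832040 = 2178309
F_{33} = F_{32} + F_{31} = 2178309 + 1346269 = 3524578
F_{34} = F_{33} + F_{32} = 3524578 + 2178309 = 5702887
F_{35} = F_{34} + F_{33} = 5702887 + 3524578 = 9227465
F_{36} = F_{35} + F_{34} = 9227465 + 5702887 = 14930352

14930352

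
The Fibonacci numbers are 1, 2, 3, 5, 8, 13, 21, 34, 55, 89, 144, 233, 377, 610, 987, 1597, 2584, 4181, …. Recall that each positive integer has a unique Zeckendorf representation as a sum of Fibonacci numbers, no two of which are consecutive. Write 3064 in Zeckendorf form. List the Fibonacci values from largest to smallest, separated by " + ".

2584 + 377 + 89 + 13 + 1

2584 ≤ 3064 < 4181, so take 2584; remainder 480
377 ≤ 480 < 610, so take 377; remainder 103
89 ≤ 103 < 144, so take 89; remainder 14
13 ≤ 14 < 21, so take 13; remainder 1
1 ≤ 1 < 2, so take 1; remainder 0
So 3064 = 2584 + 377 + 89 + 13 + 1, with no two terms consecutive in the sequence.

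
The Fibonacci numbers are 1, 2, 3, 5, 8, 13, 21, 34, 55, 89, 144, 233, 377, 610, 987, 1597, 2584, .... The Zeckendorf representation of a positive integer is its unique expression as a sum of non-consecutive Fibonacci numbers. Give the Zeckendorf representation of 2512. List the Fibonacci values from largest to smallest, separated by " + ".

Greedily peel off the largest Fibonacci term at each step:
subtract 1597 from 2512: 915 remains
subtract 610 from 915: 305 remains
subtract 233 from 305: 72 remains
subtract 55 from 72: 17 remains
subtract 13 from 17: 4 remains
subtract 3 from 4: 1 remains
subtract 1 from 1: 0 remains
So 2512 = 1597 + 610 + 233 + 55 + 13 + 3 + 1, with no two terms consecutive in the sequence.

1597 + 610 + 233 + 55 + 13 + 3 + 1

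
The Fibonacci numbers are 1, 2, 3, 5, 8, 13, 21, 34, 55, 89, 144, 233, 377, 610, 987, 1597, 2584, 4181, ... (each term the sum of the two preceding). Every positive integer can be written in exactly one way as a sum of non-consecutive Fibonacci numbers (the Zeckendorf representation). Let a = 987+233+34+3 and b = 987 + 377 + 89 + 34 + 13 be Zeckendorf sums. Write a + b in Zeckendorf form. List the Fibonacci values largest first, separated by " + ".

The two numbers are 1257 and 1500, so their sum is 2757.
Repeatedly subtract the largest Fibonacci number that fits:
subtract 2584 from 2757: 173 remains
subtract 144 from 173: 29 remains
subtract 21 from 29: 8 remains
subtract 8 from 8: 0 remains

2584 + 144 + 21 + 8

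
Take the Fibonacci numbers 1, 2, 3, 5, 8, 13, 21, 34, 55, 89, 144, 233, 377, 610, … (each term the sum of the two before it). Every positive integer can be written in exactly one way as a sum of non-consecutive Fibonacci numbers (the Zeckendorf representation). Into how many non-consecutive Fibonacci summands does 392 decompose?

3

Repeatedly subtract the largest Fibonacci number that fits:
392 − 377 = 15
15 − 13 = 2
2 − 2 = 0
392 = 377 + 13 + 2, which has 3 terms.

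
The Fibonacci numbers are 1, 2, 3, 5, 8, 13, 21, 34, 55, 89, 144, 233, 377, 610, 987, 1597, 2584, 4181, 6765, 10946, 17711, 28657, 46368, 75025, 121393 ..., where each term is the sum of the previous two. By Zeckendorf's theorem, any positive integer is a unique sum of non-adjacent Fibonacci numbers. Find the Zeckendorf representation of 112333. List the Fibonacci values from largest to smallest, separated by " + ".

75025 + 28657 + 6765 + 1597 + 233 + 55 + 1

Repeatedly subtract the largest Fibonacci number that fits:
112333 − 75025 = 37308
37308 − 28657 = 8651
8651 − 6765 = 1886
1886 − 1597 = 289
289 − 233 = 56
56 − 55 = 1
1 − 1 = 0
So 112333 = 75025 + 28657 + 6765 + 1597 + 233 + 55 + 1, with no two terms consecutive in the sequence.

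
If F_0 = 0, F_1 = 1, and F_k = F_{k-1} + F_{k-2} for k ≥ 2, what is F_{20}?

6765

Iterating the recurrence up to F_{14} = 377 and F_{13} = 233:
F_{15} = F_{14} + F_{13} = 377 + 233 = 610
F_{16} = F_{15} + F_{14} = 610 + 377 = 987
F_{17} = F_{16} + F_{15} = 987 + 610 = 1597
F_{18} = F_{17} + F_{16} = 1597 + 987 = 2584
F_{19} = F_{18} + F_{17} = 2584 + 1597 = 4181
F_{20} = F_{19} + F_{18} = 4181 + 2584 = 6765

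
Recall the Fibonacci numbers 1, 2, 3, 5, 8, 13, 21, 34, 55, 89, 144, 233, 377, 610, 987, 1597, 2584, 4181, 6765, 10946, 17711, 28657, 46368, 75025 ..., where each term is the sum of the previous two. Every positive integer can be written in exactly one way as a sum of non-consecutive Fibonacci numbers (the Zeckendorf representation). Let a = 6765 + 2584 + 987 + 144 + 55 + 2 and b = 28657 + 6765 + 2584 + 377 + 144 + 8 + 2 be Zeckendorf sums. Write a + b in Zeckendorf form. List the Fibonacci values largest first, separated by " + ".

46368 + 2584 + 89 + 21 + 8 + 3 + 1

The two numbers are 10537 and 38537, so their sum is 49074.
subtract 46368 from 49074: 2706 remains
subtract 2584 from 2706: 122 remains
subtract 89 from 122: 33 remains
subtract 21 from 33: 12 remains
subtract 8 from 12: 4 remains
subtract 3 from 4: 1 remains
subtract 1 from 1: 0 remains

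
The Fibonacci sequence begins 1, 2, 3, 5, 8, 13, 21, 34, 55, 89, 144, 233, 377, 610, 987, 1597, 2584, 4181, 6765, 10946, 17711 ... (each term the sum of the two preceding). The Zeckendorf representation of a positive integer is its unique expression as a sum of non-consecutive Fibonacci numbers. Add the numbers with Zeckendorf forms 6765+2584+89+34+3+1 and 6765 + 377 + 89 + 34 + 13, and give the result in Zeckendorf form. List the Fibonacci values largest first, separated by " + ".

10946 + 4181 + 1597 + 21 + 8 + 1

The two numbers are 9476 and 7278, so their sum is 16754.
Repeatedly subtract the largest Fibonacci number that fits:
subtract 10946 from 16754: 5808 remains
subtract 4181 from 5808: 1627 remains
subtract 1597 from 1627: 30 remains
subtract 21 from 30: 9 remains
subtract 8 from 9: 1 remains
subtract 1 from 1: 0 remains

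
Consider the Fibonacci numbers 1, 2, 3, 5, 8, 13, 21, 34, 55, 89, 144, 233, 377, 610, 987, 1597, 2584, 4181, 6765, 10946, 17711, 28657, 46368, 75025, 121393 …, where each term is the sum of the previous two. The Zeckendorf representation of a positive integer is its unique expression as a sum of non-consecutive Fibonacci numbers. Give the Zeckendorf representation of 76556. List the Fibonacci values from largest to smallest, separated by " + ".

75025 + 987 + 377 + 144 + 21 + 2

76556 − 75025 = 1531
1531 − 987 = 544
544 − 377 = 167
167 − 144 = 23
23 − 21 = 2
2 − 2 = 0
So 76556 = 75025 + 987 + 377 + 144 + 21 + 2, with no two terms consecutive in the sequence.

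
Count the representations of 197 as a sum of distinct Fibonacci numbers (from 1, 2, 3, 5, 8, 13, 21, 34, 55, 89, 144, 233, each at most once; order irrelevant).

8

Each representation comes from the Zeckendorf form by replacing some F_k with F_{k−1} + F_{k−2} where possible.
197 = 144+34+13+5+1 = 144+34+13+3+2+1 = 89+55+34+13+5+1 = 144+34+8+5+3+2+1 = 89+55+34+13+3+2+1 = … (3 more), for 8 in all.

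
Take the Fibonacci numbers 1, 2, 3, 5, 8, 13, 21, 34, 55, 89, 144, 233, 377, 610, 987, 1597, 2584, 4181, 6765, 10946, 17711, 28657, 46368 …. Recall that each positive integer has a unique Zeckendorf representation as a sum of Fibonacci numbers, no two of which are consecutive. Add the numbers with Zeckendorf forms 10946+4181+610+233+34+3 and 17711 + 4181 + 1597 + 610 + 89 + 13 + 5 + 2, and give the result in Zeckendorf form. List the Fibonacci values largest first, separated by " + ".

The two numbers are 16007 and 24208, so their sum is 40215.
40215 − 28657 = 11558
11558 − 10946 = 612
612 − 610 = 2
2 − 2 = 0

28657 + 10946 + 610 + 2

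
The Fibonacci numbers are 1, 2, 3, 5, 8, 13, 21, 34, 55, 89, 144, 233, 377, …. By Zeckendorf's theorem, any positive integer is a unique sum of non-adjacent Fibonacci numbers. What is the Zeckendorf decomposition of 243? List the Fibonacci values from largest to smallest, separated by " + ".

233 + 8 + 2

243 − 233 = 10
10 − 8 = 2
2 − 2 = 0
So 243 = 233 + 8 + 2, with no two terms consecutive in the sequence.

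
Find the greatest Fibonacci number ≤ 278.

233

233 ≤ 278 < 377, so the largest Fibonacci number not exceeding 278 is 233.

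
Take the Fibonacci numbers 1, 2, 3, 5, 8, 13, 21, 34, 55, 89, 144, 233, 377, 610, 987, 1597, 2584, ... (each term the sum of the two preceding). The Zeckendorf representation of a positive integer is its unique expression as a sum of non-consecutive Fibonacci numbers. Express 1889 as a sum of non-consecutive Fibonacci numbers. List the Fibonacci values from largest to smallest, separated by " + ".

Greedily peel off the largest Fibonacci term at each step:
take 1597 (≤ 1889); 1889 − 1597 = 292
take 233 (≤ 292); 292 − 233 = 59
take 55 (≤ 59); 59 − 55 = 4
take 3 (≤ 4); 4 − 3 = 1
take 1 (≤ 1); 1 − 1 = 0
So 1889 = 1597 + 233 + 55 + 3 + 1, with no two terms consecutive in the sequence.

1597 + 233 + 55 + 3 + 1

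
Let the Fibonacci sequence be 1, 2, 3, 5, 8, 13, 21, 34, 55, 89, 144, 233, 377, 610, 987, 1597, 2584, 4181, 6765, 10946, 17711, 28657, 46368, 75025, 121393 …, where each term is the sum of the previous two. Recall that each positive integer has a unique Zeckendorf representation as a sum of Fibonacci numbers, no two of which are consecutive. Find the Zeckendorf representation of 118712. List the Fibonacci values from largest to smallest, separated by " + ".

Greedily peel off the largest Fibonacci term at each step:
take 75025 (≤ 118712); 118712 − 75025 = 43687
take 28657 (≤ 43687); 43687 − 28657 = 15030
take 10946 (≤ 15030); 15030 − 10946 = 4084
take 2584 (≤ 4084); 4084 − 2584 = 1500
take 987 (≤ 1500); 1500 − 987 = 513
take 377 (≤ 513); 513 − 377 = 136
take 89 (≤ 136); 136 − 89 = 47
take 34 (≤ 47); 47 − 34 = 13
take 13 (≤ 13); 13 − 13 = 0
So 118712 = 75025 + 28657 + 10946 + 2584 + 987 + 377 + 89 + 34 + 13, with no two terms consecutive in the sequence.

75025 + 28657 + 10946 + 2584 + 987 + 377 + 89 + 34 + 13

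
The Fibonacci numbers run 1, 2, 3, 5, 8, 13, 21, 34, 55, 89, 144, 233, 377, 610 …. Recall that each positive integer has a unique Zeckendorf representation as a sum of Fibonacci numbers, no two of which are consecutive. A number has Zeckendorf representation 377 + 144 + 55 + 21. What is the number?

377 + 144 + 55 + 21 = 597.

597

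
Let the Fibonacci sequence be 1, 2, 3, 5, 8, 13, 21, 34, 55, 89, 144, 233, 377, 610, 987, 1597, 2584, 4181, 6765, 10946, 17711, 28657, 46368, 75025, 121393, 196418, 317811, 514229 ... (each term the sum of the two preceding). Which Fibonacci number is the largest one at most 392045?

317811 ≤ 392045 < 514229, so the largest Fibonacci number not exceeding 392045 is 317811.

317811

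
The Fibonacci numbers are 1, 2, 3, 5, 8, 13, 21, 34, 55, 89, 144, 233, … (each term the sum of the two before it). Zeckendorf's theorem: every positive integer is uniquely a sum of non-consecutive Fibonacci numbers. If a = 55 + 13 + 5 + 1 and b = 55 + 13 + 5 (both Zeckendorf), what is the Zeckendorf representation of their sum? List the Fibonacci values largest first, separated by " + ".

144 + 3

The two numbers are 74 and 73, so their sum is 147.
largest Fibonacci ≤ 147 is 144; 147 − 144 = 3
largest Fibonacci ≤ 3 is 3; 3 − 3 = 0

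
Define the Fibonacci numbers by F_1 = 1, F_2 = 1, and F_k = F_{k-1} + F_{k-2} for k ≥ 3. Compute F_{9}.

34

Iterating the recurrence up to F_{2} = 1 and F_{1} = 1:
F_{3} = F_{2} + F_{1} = 1 + 1 = 2
F_{4} = F_{3} + F_{2} = 2 + 1 = 3
F_{5} = F_{4} + F_{3} = 3 + 2 = 5
F_{6} = F_{5} + F_{4} = 5 + 3 = 8
F_{7} = F_{6} + F_{5} = 8 + 5 = 13
F_{8} = F_{7} + F_{6} = 13 + 8 = 21
F_{9} = F_{8} + F_{7} = 21 + 13 = 34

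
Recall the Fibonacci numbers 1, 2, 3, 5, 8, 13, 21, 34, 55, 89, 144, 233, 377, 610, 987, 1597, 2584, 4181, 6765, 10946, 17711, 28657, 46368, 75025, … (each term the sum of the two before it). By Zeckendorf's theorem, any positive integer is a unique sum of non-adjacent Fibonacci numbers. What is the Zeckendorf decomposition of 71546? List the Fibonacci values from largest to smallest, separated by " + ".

46368 + 17711 + 6765 + 610 + 89 + 3

71546 − 46368 = 25178
25178 − 17711 = 7467
7467 − 6765 = 702
702 − 610 = 92
92 − 89 = 3
3 − 3 = 0
So 71546 = 46368 + 17711 + 6765 + 610 + 89 + 3, with no two terms consecutive in the sequence.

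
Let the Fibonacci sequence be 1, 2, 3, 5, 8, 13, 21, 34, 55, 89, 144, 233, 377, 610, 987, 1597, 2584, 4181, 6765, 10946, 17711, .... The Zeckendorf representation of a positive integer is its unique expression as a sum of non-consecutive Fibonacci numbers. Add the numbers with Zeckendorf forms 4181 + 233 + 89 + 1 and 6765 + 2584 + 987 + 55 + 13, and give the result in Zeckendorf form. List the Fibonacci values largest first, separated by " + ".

The two numbers are 4504 and 10404, so their sum is 14908.
14908: greatest Fibonacci not exceeding it is 10946, leaving 3962
3962: greatest Fibonacci not exceeding it is 2584, leaving 1378
1378: greatest Fibonacci not exceeding it is 987, leaving 391
391: greatest Fibonacci not exceeding it is 377, leaving 14
14: greatest Fibonacci not exceeding it is 13, leaving 1
1: greatest Fibonacci not exceeding it is 1, leaving 0

10946 + 2584 + 987 + 377 + 13 + 1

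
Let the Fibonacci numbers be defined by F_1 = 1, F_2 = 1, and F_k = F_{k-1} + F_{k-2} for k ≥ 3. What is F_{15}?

610

Iterating the recurrence up to F_{7} = 13 and F_{6} = 8:
F_{8} = F_{7} + F_{6} = 13 + 8 = 21
F_{9} = F_{8} + F_{7} = 21 + 13 = 34
F_{10} = F_{9} + F_{8} = 34 + 21 = 55
F_{11} = F_{10} + F_{9} = 55 + 34 = 89
F_{12} = F_{11} + F_{10} = 89 + 55 = 144
F_{13} = F_{12} + F_{11} = 144 + 89 = 233
F_{14} = F_{13} + F_{12} = 233 + 144 = 377
F_{15} = F_{14} + F_{13} = 377 + 233 = 610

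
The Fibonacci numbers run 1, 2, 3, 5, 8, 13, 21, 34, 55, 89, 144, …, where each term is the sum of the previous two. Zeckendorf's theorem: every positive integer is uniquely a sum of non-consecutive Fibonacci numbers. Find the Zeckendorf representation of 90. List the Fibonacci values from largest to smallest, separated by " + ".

89 + 1

Greedily peel off the largest Fibonacci term at each step:
90: greatest Fibonacci not exceeding it is 89, leaving 1
1: greatest Fibonacci not exceeding it is 1, leaving 0
So 90 = 89 + 1, with no two terms consecutive in the sequence.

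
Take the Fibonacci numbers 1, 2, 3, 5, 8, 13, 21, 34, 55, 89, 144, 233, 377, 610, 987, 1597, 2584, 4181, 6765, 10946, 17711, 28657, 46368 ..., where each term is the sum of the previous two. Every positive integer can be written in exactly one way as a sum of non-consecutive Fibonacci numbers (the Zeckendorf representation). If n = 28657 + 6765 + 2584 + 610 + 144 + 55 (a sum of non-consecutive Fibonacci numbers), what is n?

28657 + 6765 + 2584 + 610 + 144 + 55 = 38815.

38815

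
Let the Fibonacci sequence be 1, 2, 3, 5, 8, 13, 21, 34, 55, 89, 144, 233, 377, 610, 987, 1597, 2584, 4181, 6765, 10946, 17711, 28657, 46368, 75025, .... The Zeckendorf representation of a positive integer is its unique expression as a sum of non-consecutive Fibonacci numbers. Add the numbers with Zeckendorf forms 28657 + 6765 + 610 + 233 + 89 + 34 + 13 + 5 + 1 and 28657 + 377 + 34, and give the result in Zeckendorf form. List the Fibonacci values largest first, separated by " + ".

The two numbers are 36407 and 29068, so their sum is 65475.
Repeatedly subtract the largest Fibonacci number that fits:
65475: greatest Fibonacci not exceeding it is 46368, leaving 19107
19107: greatest Fibonacci not exceeding it is 17711, leaving 1396
1396: greatest Fibonacci not exceeding it is 987, leaving 409
409: greatest Fibonacci not exceeding it is 377, leaving 32
32: greatest Fibonacci not exceeding it is 21, leaving 11
11: greatest Fibonacci not exceeding it is 8, leaving 3
3: greatest Fibonacci not exceeding it is 3, leaving 0

46368 + 17711 + 987 + 377 + 21 + 8 + 3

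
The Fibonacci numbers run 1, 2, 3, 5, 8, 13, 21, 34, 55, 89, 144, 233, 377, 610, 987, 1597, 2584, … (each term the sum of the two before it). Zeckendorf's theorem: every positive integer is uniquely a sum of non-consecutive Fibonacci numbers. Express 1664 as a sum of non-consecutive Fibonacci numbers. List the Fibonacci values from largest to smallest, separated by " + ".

Greedy algorithm:
take 1597 (≤ 1664); 1664 − 1597 = 67
take 55 (≤ 67); 67 − 55 = 12
take 8 (≤ 12); 12 − 8 = 4
take 3 (≤ 4); 4 − 3 = 1
take 1 (≤ 1); 1 − 1 = 0
So 1664 = 1597 + 55 + 8 + 3 + 1, with no two terms consecutive in the sequence.

1597 + 55 + 8 + 3 + 1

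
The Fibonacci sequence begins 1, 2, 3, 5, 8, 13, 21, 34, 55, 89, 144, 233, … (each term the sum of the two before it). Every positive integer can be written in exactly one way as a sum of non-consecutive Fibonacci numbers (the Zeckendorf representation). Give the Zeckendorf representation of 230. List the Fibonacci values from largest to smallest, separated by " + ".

largest Fibonacci ≤ 230 is 144; 230 − 144 = 86
largest Fibonacci ≤ 86 is 55; 86 − 55 = 31
largest Fibonacci ≤ 31 is 21; 31 − 21 = 10
largest Fibonacci ≤ 10 is 8; 10 − 8 = 2
largest Fibonacci ≤ 2 is 2; 2 − 2 = 0
So 230 = 144 + 55 + 21 + 8 + 2, with no two terms consecutive in the sequence.

144 + 55 + 21 + 8 + 2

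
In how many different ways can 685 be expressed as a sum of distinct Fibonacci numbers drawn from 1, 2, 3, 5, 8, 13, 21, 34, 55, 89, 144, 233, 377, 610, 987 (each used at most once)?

6

Starting from the Zeckendorf form and repeatedly splitting a term F_k into F_{k−1} + F_{k−2} (when neither is already used) reaches every representation.
685 = 610+55+13+5+2 = 610+34+21+13+5+2 = 377+233+55+13+5+2 = 377+233+34+21+13+5+2 = 377+144+89+55+13+5+2 = … (1 more), for 6 in all.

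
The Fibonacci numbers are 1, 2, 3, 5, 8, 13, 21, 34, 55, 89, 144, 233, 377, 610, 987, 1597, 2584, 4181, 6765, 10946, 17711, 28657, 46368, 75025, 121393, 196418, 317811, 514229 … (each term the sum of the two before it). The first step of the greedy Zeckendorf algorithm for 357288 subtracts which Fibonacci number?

317811 ≤ 357288 < 514229, so the largest Fibonacci number not exceeding 357288 is 317811.

317811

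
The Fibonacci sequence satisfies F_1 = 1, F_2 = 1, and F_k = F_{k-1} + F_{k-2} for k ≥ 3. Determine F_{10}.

55

Iterating the recurrence up to F_{4} = 3 and F_{3} = 2:
F_{5} = F_{4} + F_{3} = 3 + 2 = 5
F_{6} = F_{5} + F_{4} = 5 + 3 = 8
F_{7} = F_{6} + F_{5} = 8 + 5 = 13
F_{8} = F_{7} + F_{6} = 13 + 8 = 21
F_{9} = F_{8} + F_{7} = 21 + 13 = 34
F_{10} = F_{9} + F_{8} = 34 + 21 = 55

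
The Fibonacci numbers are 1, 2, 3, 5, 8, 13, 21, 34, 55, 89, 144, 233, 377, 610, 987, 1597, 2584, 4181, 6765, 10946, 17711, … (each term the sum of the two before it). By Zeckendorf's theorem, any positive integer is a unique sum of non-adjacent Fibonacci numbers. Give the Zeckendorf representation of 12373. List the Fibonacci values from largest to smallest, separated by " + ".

10946 + 987 + 377 + 55 + 8

12373: greatest Fibonacci not exceeding it is 10946, leaving 1427
1427: greatest Fibonacci not exceeding it is 987, leaving 440
440: greatest Fibonacci not exceeding it is 377, leaving 63
63: greatest Fibonacci not exceeding it is 55, leaving 8
8: greatest Fibonacci not exceeding it is 8, leaving 0
So 12373 = 10946 + 987 + 377 + 55 + 8, with no two terms consecutive in the sequence.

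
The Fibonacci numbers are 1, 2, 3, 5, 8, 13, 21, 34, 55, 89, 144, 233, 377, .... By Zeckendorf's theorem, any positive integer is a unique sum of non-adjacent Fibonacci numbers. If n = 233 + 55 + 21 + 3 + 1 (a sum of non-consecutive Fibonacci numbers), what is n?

313

233 + 55 + 21 + 3 + 1 = 313.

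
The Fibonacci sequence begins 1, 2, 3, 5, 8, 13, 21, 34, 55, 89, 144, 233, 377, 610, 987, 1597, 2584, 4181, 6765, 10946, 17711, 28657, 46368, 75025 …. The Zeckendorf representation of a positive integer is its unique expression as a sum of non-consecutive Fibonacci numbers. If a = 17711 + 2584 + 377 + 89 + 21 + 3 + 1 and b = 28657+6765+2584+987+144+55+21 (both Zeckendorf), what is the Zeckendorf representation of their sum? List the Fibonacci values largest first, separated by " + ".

46368 + 10946 + 2584 + 89 + 8 + 3 + 1

The two numbers are 20786 and 39213, so their sum is 59999.
59999: greatest Fibonacci not exceeding it is 46368, leaving 13631
13631: greatest Fibonacci not exceeding it is 10946, leaving 2685
2685: greatest Fibonacci not exceeding it is 2584, leaving 101
101: greatest Fibonacci not exceeding it is 89, leaving 12
12: greatest Fibonacci not exceeding it is 8, leaving 4
4: greatest Fibonacci not exceeding it is 3, leaving 1
1: greatest Fibonacci not exceeding it is 1, leaving 0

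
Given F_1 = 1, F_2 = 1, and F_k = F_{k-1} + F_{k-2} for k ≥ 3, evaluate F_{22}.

Iterating the recurrence up to F_{15} = 610 and F_{14} = 377:
F_{16} = F_{15} + F_{14} = 610 + 377 = 987
F_{17} = F_{16} + F_{15} = 987 + 610 = 1597
F_{18} = F_{17} + F_{16} = 1597 + 987 = 2584
F_{19} = F_{18} + F_{17} = 2584 + 1597 = 4181
F_{20} = F_{19} + F_{18} = 4181 + 2584 = 6765
F_{21} = F_{20} + F_{19} = 6765 + 4181 = 10946
F_{22} = F_{21} + F_{20} = 10946 + 6765 = 17711

17711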